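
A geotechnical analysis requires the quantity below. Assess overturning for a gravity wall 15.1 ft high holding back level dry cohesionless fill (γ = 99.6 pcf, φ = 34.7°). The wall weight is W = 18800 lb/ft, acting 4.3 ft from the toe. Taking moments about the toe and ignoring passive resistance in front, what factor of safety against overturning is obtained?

5.15

K_a = tan²(45° − 34.7°/2) = 0.2745.
P_a = ½K_aγH² = 0.5×0.2745×99.6×15.1² = 3117 lb/ft, acting at H/3 = 5.033 ft above the base.
Overturning moment M_o = P_a × H/3 = 3117 × 5.033 = 15690.
Resisting moment M_r = W × 4.3 = 18800 × 4.3 = 80840.
FS_overturning = M_r/M_o = 80840/15690 = 5.153.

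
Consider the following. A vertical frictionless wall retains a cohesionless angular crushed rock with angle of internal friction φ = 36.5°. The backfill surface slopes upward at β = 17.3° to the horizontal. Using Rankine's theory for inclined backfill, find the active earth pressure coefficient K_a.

0.286

K_a = cos β · (cos β − √(cos²β − cos²φ)) / (cos β + √(cos²β − cos²φ)).
cos β = 0.9548, cos φ = 0.8039, √(cos²β − cos²φ) = 0.5152.
K_a = 0.9548 × (0.9548 − 0.5152)/(0.9548 + 0.5152) = 0.2855.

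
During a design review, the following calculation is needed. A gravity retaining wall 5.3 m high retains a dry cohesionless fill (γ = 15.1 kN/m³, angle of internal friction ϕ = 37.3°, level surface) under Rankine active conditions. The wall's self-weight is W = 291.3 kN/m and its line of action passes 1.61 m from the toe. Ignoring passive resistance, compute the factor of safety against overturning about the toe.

K_a = tan²(45° − 37.3°/2) = 0.2453.
P_a = ½K_aγH² = 0.5×0.2453×15.1×5.3² = 52.03 kN/m, acting at H/3 = 1.767 m above the base.
Overturning moment M_o = P_a × H/3 = 52.03 × 1.767 = 91.92.
Resisting moment M_r = W × 1.61 = 291.3 × 1.61 = 469.0.
FS_overturning = M_r/M_o = 469.0/91.92 = 5.102.

5.10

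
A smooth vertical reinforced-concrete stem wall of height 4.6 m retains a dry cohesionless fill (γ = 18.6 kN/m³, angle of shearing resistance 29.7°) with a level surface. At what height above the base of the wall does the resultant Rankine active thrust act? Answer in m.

K_a = 0.3374.
The pressure distribution is triangular, so the resultant acts at H/3 above the base = 4.6/3 = 1.533 m.

1.53 m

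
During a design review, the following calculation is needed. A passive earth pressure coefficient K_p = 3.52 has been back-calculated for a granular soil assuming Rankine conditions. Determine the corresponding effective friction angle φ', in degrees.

33.9°

K_p = (1+sin φ)/(1−sin φ) ⇒ sin φ = (K_p − 1)/(K_p + 1) = 0.5575.
φ = arcsin(0.5575) = 33.88°.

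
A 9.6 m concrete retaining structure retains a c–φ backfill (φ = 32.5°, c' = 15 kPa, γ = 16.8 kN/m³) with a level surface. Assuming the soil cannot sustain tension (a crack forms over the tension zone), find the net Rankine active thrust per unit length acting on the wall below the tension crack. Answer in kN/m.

102 kN/m

K_a = 0.3010; √K_a = 0.5486.
Tension-crack depth z_c = 2c/(γ√K_a) = 2×15/(16.8×0.5486) = 3.255 m.
σ_a at base = K_a γ H − 2c√K_a = 0.3010×16.8×9.6 − 2×15×0.5486 = 32.08 kPa.
P_a = ½ × 32.08 × (H − z_c) = 0.5×32.08×6.345 = 101.8 kN/m.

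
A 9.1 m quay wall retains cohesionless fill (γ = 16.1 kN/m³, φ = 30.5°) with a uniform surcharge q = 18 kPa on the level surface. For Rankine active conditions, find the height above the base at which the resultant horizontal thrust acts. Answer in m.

3.33 m

K_a = 0.3267.
Triangular part P₁ = ½K_aγH² = 217.8 at H/3 = 3.033 m; rectangular part P₂ = K_a q H = 53.51 at H/2 = 4.550 m.
ȳ = (P₁·3.033 + P₂·4.550)/(P₁+P₂) = 3.332 m.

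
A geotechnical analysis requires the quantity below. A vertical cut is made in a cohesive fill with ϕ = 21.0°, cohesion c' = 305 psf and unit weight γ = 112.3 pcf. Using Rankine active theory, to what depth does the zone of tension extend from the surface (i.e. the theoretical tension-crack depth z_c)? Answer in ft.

K_a = tan²(45° − 21.0°/2) = 0.4724; √K_a = 0.6873.
The active pressure is zero where K_a γ z = 2c√K_a, so z_c = 2c/(γ√K_a) = 2×305/(112.3×0.6873) = 7.903 ft.

7.90 ft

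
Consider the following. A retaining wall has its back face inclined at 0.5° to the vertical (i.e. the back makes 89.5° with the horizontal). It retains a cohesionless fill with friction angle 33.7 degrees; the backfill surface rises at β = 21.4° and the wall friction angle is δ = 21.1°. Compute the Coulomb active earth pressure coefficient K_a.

K_a = sin²(α+φ) / [sin²α · sin(α−δ) · (1 + √{sin(φ+δ)sin(φ−β) / (sin(α−δ)sin(α+β))})²].
With α = 89.5°, φ = 33.7°, δ = 21.1°, β = 21.4°: K_a = 0.3594.

0.359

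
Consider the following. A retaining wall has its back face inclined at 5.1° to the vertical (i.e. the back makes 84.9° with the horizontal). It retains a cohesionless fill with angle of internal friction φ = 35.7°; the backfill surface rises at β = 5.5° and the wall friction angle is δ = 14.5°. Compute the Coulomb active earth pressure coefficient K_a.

0.295

K_a = sin²(α+φ) / [sin²α · sin(α−δ) · (1 + √{sin(φ+δ)sin(φ−β) / (sin(α−δ)sin(α+β))})²].
With α = 84.9°, φ = 35.7°, δ = 14.5°, β = 5.5°: K_a = 0.2946.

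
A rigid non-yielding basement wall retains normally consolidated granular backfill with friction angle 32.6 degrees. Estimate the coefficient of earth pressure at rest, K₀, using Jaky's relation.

K₀ = 1 − sin φ' = 1 − sin 32.6° = 0.4612.

0.461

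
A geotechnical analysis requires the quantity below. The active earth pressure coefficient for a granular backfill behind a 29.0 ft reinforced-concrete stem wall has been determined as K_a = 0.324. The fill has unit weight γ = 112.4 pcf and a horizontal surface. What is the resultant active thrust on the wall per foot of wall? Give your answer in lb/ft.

P = ½ K_a γ H² = 0.5 × 0.324 × 112.4 × 29.0² = 15310 lb/ft.

15300 lb/ft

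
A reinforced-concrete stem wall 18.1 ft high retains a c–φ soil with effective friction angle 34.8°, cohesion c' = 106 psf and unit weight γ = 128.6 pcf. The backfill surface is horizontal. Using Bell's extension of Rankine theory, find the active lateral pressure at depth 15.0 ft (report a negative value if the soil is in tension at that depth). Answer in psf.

K_a = (1 − sin φ)/(1 + sin φ) = 0.2733.
σ_a = K_a γ z − 2c√K_a = 0.2733×128.6×15.0 − 2×106×0.5228 = 416.4 psf.

416 psf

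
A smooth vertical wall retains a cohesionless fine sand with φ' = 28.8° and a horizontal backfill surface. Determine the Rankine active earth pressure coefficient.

K_a = (1 − sin φ)/(1 + sin φ) = (1 − sin 28.8°)/(1 + sin 28.8°) = 0.3498.

0.350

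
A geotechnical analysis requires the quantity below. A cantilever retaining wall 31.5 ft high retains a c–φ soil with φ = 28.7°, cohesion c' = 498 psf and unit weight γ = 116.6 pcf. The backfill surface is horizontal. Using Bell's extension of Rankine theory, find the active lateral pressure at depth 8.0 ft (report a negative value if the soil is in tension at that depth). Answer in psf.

-263 psf

K_a = (1 − sin φ)/(1 + sin φ) = 0.3511.
σ_a = K_a γ z − 2c√K_a = 0.3511×116.6×8.0 − 2×498×0.5926 = -262.7 psf.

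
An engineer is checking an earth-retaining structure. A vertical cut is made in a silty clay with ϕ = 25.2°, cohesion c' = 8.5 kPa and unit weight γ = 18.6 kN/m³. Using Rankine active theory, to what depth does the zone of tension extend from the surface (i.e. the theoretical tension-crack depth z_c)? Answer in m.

K_a = tan²(45° − 25.2°/2) = 0.4027; √K_a = 0.6346.
The active pressure is zero where K_a γ z = 2c√K_a, so z_c = 2c/(γ√K_a) = 2×8.5/(18.6×0.6346) = 1.440 m.

1.44 m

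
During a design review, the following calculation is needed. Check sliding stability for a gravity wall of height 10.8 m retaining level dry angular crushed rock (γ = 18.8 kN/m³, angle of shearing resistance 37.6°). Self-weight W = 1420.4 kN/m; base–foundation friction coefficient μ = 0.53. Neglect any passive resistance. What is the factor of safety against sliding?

2.84

K_a = tan²(45° − 37.6°/2) = 0.2421.
P_a = ½K_aγH² = 0.5×0.2421×18.8×10.8² = 265.5 kN/m, acting at H/3 = 3.600 m above the base.
FS_sliding = μW / P_a = 0.53×1420.4 / 265.5 = 2.836.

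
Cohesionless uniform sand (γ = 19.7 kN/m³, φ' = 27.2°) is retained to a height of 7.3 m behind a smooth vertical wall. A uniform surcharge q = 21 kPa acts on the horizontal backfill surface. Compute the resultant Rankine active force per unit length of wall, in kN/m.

K_a = tan²(45° − φ/2) = 0.3726.
Soil triangle: ½ K_a γ H² = 0.5×0.3726×19.7×7.3² = 195.6 kN/m.
Surcharge rectangle: K_a q H = 0.3726×21×7.3 = 57.12 kN/m.
Total = 195.6 + 57.12 = 252.7 kN/m.

253 kN/m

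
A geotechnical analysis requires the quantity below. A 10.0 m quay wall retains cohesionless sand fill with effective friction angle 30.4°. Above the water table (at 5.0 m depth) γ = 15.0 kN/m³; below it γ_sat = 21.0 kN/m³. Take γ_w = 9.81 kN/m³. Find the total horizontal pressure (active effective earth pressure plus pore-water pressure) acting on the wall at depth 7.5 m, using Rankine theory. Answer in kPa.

K_a = (1 − sin φ)/(1 + sin φ) = 0.3280.
γ' = 21.0 − 9.81 = 11.19 kN/m³.
Effective vertical stress at 7.5 m: σ'_v = 15.0×5.0 + 11.19×2.50 = 103.0 kPa.
σ'_h = K_a σ'_v = 0.3280 × 103.0 = 33.77 kPa; u = γ_w × 2.50 = 24.53 kPa.
Total σ_h = 33.77 + 24.53 = 58.30 kPa.

58.3 kPa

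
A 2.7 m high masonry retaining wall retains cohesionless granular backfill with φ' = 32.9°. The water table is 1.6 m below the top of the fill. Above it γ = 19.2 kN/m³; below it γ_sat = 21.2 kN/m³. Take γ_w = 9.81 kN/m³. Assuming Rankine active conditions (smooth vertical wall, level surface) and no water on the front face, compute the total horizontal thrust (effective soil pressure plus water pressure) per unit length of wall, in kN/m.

25.3 kN/m

K_a = tan²(45° − φ/2) = 0.2960.
γ' = 21.2 − 9.81 = 11.39 kN/m³. Depth below WT = 1.1 m.
σ'_h at WT = K_a γ d_w = 9.094 kPa; at base = 9.094 + K_a γ' × 1.1 = 12.80 kPa.
P₁ (0–1.6 m) = ½×9.094×1.6 = 7.275. P₂ (1.6–2.7 m) = ½(9.094+12.80)×1.1 = 12.04.
P_w = ½ γ_w h₂² = 0.5×9.81×1.1² = 5.935. Total = 7.275+12.04+5.935 = 25.25 kN/m.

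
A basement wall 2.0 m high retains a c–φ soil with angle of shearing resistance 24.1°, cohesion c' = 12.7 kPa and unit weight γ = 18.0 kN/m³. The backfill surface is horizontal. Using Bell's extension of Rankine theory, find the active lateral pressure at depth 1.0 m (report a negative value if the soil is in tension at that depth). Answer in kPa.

-8.90 kPa

K_a = (1 − sin φ)/(1 + sin φ) = 0.4201.
σ_a = K_a γ z − 2c√K_a = 0.4201×18.0×1.0 − 2×12.7×0.6482 = -8.901 kPa.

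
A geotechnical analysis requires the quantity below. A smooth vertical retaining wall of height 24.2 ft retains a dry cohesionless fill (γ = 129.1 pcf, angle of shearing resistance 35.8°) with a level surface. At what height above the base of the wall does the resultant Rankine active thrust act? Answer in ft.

8.07 ft

K_a = 0.2619.
The pressure distribution is triangular, so the resultant acts at H/3 above the base = 24.2/3 = 8.067 ft.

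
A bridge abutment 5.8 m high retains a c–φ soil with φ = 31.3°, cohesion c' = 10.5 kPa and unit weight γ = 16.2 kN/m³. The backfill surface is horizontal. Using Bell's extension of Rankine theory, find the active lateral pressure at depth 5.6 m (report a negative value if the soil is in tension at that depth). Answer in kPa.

16.9 kPa

K_a = (1 − sin φ)/(1 + sin φ) = 0.3162.
σ_a = K_a γ z − 2c√K_a = 0.3162×16.2×5.6 − 2×10.5×0.5623 = 16.88 kPa.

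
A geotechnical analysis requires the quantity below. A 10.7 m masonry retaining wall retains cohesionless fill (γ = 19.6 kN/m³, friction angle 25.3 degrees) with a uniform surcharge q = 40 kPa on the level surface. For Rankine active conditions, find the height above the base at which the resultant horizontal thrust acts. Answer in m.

K_a = 0.4012.
Triangular part P₁ = ½K_aγH² = 450.1 at H/3 = 3.567 m; rectangular part P₂ = K_a q H = 171.7 at H/2 = 5.350 m.
ȳ = (P₁·3.567 + P₂·5.350)/(P₁+P₂) = 4.059 m.

4.06 m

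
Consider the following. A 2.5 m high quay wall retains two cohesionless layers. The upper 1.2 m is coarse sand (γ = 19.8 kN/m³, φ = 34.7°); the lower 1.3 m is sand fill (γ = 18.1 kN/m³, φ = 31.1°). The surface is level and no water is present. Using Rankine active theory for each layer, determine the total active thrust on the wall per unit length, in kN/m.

18.6 kN/m

K_a1 = tan²(45°−34.7°/2) = 0.2745; K_a2 = tan²(45°−31.1°/2) = 0.3188.
Layer 1: σ at base = K_a1 γ₁ h₁ = 6.521 kPa; P₁ = ½×6.521×1.2 = 3.913.
Layer 2: σ_v at top = γ₁h₁ = 23.76; σ_h top = K_a2×23.76 = 7.575; σ_h base = K_a2×(23.76+18.1×1.3) = 15.08.
P₂ = ½(7.575+15.08)×1.3 = 14.72. Total P_a = 3.913+14.72 = 18.64 kN/m.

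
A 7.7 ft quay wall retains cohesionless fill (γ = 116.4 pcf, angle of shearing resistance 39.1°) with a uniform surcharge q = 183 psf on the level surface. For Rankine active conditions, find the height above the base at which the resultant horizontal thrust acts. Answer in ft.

K_a = 0.2265.
Triangular part P₁ = ½K_aγH² = 781.5 at H/3 = 2.567 ft; rectangular part P₂ = K_a q H = 319.1 at H/2 = 3.850 ft.
ȳ = (P₁·2.567 + P₂·3.850)/(P₁+P₂) = 2.939 ft.

2.94 ft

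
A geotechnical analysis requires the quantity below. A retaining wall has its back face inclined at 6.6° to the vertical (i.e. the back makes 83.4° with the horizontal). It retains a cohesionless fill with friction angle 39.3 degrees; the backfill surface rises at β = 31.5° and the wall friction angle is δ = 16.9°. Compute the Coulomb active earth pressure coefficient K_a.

0.418

K_a = sin²(α+φ) / [sin²α · sin(α−δ) · (1 + √{sin(φ+δ)sin(φ−β) / (sin(α−δ)sin(α+β))})²].
With α = 83.4°, φ = 39.3°, δ = 16.9°, β = 31.5°: K_a = 0.4180.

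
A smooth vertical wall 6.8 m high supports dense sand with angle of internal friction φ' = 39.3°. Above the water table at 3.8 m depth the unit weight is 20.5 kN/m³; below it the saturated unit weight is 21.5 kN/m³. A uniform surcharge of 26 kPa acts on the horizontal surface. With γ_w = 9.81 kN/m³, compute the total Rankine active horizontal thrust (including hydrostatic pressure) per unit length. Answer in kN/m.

K_a = tan²(45° − φ/2) = 0.2245.
γ' = 21.5 − 9.81 = 11.69 kN/m³. h₂ = H − d_w = 3.0 m.
σ'_h: at surface K_a·q = 5.836; at WT K_a(q+γd_w) = 23.32; at base K_a(q+γd_w+γ'h₂) = 31.19 kPa.
P₁ = ½(5.836+23.32)×3.8 = 55.40; P₂ = ½(23.32+31.19)×3.0 = 81.77; P_w = ½γ_w h₂² = 44.14.
Total = 55.40+81.77+44.14 = 181.3 kN/m.

181 kN/m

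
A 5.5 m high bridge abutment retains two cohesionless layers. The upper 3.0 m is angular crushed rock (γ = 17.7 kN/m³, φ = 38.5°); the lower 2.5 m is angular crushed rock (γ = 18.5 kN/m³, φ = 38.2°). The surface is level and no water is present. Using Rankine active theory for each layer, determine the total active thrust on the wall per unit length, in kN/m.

K_a1 = tan²(45°−38.5°/2) = 0.2327; K_a2 = tan²(45°−38.2°/2) = 0.2358.
Layer 1: σ at base = K_a1 γ₁ h₁ = 12.35 kPa; P₁ = ½×12.35×3.0 = 18.53.
Layer 2: σ_v at top = γ₁h₁ = 53.10; σ_h top = K_a2×53.10 = 12.52; σ_h base = K_a2×(53.10+18.5×2.5) = 23.42.
P₂ = ½(12.52+23.42)×2.5 = 44.93. Total P_a = 18.53+44.93 = 63.46 kN/m.

63.5 kN/m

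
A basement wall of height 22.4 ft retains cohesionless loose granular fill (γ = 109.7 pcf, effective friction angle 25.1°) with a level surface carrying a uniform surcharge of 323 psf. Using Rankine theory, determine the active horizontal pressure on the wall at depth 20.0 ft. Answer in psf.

1020 psf

K_a = (1 − sin φ)/(1 + sin φ) = 0.4043.
σ_v = γz + q = 109.7 × 20.0 + 323 = 2517 psf.
σ_h = K_a σ_v = 0.4043 × 2517 = 1018 psf.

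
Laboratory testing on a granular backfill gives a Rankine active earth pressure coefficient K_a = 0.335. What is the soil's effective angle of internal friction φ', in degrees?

K_a = tan²(45° − φ/2) ⇒ 45° − φ/2 = arctan(√0.335) = 30.06°.
φ = 2(45° − 30.06°) = 29.88°.

29.9°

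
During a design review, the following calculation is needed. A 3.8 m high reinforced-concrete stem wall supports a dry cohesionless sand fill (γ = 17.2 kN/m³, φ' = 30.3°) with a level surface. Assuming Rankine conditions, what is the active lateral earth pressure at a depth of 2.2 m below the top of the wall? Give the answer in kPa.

K_a = (1 − sin φ)/(1 + sin φ) = 0.3293.
σ_h = K_a γ z = 0.3293 × 17.2 × 2.2 = 12.46 kPa.

12.5 kPa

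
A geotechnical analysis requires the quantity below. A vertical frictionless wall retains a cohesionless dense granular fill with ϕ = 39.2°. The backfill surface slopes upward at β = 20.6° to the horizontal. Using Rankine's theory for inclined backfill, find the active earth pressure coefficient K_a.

0.263

K_a = cos β · (cos β − √(cos²β − cos²φ)) / (cos β + √(cos²β − cos²φ)).
cos β = 0.9361, cos φ = 0.7749, √(cos²β − cos²φ) = 0.5250.
K_a = 0.9361 × (0.9361 − 0.5250)/(0.9361 + 0.5250) = 0.2633.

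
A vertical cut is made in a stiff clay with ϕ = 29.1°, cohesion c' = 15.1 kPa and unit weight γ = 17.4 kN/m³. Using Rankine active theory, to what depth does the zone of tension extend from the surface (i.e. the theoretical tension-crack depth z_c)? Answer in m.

2.95 m

K_a = tan²(45° − 29.1°/2) = 0.3456; √K_a = 0.5879.
The active pressure is zero where K_a γ z = 2c√K_a, so z_c = 2c/(γ√K_a) = 2×15.1/(17.4×0.5879) = 2.952 m.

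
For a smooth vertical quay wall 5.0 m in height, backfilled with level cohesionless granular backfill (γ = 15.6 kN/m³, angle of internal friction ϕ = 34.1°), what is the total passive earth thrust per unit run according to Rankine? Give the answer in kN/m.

693 kN/m

K_p = tan²(45° + φ/2) = 3.552.
P_p = ½ K_p γ H² = 0.5 × 3.552 × 15.6 × 5.0² = 692.7 kN/m.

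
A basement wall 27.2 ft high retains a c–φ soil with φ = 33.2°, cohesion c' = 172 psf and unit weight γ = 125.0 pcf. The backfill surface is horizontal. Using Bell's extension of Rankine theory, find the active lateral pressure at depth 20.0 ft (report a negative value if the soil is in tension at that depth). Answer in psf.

K_a = (1 − sin φ)/(1 + sin φ) = 0.2924.
σ_a = K_a γ z − 2c√K_a = 0.2924×125.0×20.0 − 2×172×0.5407 = 544.9 psf.

545 psf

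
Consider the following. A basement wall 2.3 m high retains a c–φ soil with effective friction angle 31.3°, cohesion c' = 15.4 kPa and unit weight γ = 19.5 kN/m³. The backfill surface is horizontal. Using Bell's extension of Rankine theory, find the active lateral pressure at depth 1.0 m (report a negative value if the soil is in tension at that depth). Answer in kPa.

-11.2 kPa

K_a = (1 − sin φ)/(1 + sin φ) = 0.3162.
σ_a = K_a γ z − 2c√K_a = 0.3162×19.5×1.0 − 2×15.4×0.5623 = -11.15 kPa.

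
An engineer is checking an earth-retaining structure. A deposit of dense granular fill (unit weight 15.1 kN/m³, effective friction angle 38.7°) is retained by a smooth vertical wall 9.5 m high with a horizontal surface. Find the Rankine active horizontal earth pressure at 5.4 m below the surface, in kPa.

18.8 kPa

K_a = (1 − sin φ)/(1 + sin φ) = 0.2306.
σ_h = K_a γ z = 0.2306 × 15.1 × 5.4 = 18.80 kPa.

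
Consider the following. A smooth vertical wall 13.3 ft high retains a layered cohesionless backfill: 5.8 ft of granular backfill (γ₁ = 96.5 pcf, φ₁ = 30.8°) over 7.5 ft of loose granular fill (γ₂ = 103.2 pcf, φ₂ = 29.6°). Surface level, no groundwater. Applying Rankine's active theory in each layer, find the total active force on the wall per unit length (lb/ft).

2930 lb/ft

K_a1 = tan²(45°−30.8°/2) = 0.3227; K_a2 = tan²(45°−29.6°/2) = 0.3387.
Layer 1: σ at base = K_a1 γ₁ h₁ = 180.6 psf; P₁ = ½×180.6×5.8 = 523.8.
Layer 2: σ_v at top = γ₁h₁ = 559.7; σ_h top = K_a2×559.7 = 189.6; σ_h base = K_a2×(559.7+103.2×7.5) = 451.8.
P₂ = ½(189.6+451.8)×7.5 = 2405. Total P_a = 523.8+2405 = 2929 lb/ft.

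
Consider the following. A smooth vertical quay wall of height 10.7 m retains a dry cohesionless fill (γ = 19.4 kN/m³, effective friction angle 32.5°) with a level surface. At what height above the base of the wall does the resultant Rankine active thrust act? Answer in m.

3.57 m

K_a = 0.3010.
The pressure distribution is triangular, so the resultant acts at H/3 above the base = 10.7/3 = 3.567 m.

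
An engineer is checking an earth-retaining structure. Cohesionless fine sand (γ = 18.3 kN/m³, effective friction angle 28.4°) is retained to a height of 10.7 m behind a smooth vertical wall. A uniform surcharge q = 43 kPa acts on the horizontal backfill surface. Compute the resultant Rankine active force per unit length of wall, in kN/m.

536 kN/m

K_a = tan²(45° − φ/2) = 0.3554.
Soil triangle: ½ K_a γ H² = 0.5×0.3554×18.3×10.7² = 372.3 kN/m.
Surcharge rectangle: K_a q H = 0.3554×43×10.7 = 163.5 kN/m.
Total = 372.3 + 163.5 = 535.8 kN/m.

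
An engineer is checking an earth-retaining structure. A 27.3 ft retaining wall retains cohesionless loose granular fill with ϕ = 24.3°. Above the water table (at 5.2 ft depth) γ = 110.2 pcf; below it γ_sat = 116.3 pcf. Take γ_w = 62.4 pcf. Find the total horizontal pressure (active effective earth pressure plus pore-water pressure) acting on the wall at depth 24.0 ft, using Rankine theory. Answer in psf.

K_a = (1 − sin φ)/(1 + sin φ) = 0.4169.
γ' = 116.3 − 62.4 = 53.90 pcf.
Effective vertical stress at 24.0 ft: σ'_v = 110.2×5.2 + 53.90×18.8 = 1586 psf.
σ'_h = K_a σ'_v = 0.4169 × 1586 = 661.4 psf; u = γ_w × 18.8 = 1173 psf.
Total σ_h = 661.4 + 1173 = 1835 psf.

1830 psf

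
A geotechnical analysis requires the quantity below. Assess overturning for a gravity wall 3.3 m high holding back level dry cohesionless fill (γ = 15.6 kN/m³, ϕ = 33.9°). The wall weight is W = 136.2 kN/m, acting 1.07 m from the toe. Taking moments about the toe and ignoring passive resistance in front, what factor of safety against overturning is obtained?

5.49

K_a = tan²(45° − 33.9°/2) = 0.2839.
P_a = ½K_aγH² = 0.5×0.2839×15.6×3.3² = 24.12 kN/m, acting at H/3 = 1.100 m above the base.
Overturning moment M_o = P_a × H/3 = 24.12 × 1.100 = 26.53.
Resisting moment M_r = W × 1.07 = 136.2 × 1.07 = 145.7.
FS_overturning = M_r/M_o = 145.7/26.53 = 5.494.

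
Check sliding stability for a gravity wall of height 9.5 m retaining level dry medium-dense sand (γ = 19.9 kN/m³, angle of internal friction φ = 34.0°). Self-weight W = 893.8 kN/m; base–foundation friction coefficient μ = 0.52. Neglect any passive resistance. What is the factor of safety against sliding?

1.83

K_a = tan²(45° − 34.0°/2) = 0.2827.
P_a = ½K_aγH² = 0.5×0.2827×19.9×9.5² = 253.9 kN/m, acting at H/3 = 3.167 m above the base.
FS_sliding = μW / P_a = 0.52×893.8 / 253.9 = 1.831.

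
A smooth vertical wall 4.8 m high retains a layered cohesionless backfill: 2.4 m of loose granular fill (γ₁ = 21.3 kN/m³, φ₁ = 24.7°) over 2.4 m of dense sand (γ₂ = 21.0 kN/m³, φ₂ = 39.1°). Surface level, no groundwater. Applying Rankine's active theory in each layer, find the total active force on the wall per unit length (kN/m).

66.7 kN/m

K_a1 = tan²(45°−24.7°/2) = 0.4106; K_a2 = tan²(45°−39.1°/2) = 0.2265.
Layer 1: σ at base = K_a1 γ₁ h₁ = 20.99 kPa; P₁ = ½×20.99×2.4 = 25.19.
Layer 2: σ_v at top = γ₁h₁ = 51.12; σ_h top = K_a2×51.12 = 11.58; σ_h base = K_a2×(51.12+21.0×2.4) = 22.99.
P₂ = ½(11.58+22.99)×2.4 = 41.48. Total P_a = 25.19+41.48 = 66.67 kN/m.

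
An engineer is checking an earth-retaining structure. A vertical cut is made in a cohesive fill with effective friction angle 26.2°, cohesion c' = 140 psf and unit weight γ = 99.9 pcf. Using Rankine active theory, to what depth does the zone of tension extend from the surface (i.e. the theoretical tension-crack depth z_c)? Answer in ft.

K_a = tan²(45° − 26.2°/2) = 0.3874; √K_a = 0.6224.
The active pressure is zero where K_a γ z = 2c√K_a, so z_c = 2c/(γ√K_a) = 2×140/(99.9×0.6224) = 4.503 ft.

4.50 ft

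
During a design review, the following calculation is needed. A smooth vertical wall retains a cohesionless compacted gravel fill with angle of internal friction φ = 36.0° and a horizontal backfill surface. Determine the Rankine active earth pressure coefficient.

K_a = (1 − sin φ)/(1 + sin φ) = (1 − sin 36.0°)/(1 + sin 36.0°) = 0.2596.

0.260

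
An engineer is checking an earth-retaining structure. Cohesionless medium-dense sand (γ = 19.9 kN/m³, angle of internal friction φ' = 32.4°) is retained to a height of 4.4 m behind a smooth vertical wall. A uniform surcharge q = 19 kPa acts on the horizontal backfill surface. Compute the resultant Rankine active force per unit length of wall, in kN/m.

K_a = tan²(45° − φ/2) = 0.3022.
Soil triangle: ½ K_a γ H² = 0.5×0.3022×19.9×4.4² = 58.22 kN/m.
Surcharge rectangle: K_a q H = 0.3022×19×4.4 = 25.27 kN/m.
Total = 58.22 + 25.27 = 83.49 kN/m.

83.5 kN/m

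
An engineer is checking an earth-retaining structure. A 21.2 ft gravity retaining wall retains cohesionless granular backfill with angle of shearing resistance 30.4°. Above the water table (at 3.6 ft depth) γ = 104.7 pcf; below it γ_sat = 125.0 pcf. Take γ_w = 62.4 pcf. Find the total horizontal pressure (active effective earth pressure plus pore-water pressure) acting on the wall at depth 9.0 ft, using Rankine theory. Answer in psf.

571 psf

K_a = (1 − sin φ)/(1 + sin φ) = 0.3280.
γ' = 125.0 − 62.4 = 62.60 pcf.
Effective vertical stress at 9.0 ft: σ'_v = 104.7×3.6 + 62.60×5.40 = 715.0 psf.
σ'_h = K_a σ'_v = 0.3280 × 715.0 = 234.5 psf; u = γ_w × 5.40 = 337.0 psf.
Total σ_h = 234.5 + 337.0 = 571.5 psf.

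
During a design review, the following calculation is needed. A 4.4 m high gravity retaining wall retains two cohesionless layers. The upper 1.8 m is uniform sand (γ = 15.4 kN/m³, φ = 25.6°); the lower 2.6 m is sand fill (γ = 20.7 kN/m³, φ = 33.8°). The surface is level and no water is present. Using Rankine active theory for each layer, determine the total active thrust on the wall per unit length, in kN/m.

K_a1 = tan²(45°−25.6°/2) = 0.3966; K_a2 = tan²(45°−33.8°/2) = 0.2851.
Layer 1: σ at base = K_a1 γ₁ h₁ = 10.99 kPa; P₁ = ½×10.99×1.8 = 9.893.
Layer 2: σ_v at top = γ₁h₁ = 27.72; σ_h top = K_a2×27.72 = 7.903; σ_h base = K_a2×(27.72+20.7×2.6) = 23.25.
P₂ = ½(7.903+23.25)×2.6 = 40.50. Total P_a = 9.893+40.50 = 50.39 kN/m.

50.4 kN/m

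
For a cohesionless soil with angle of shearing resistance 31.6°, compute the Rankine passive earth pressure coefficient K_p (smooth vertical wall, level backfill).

K_p = (1 + sin φ)/(1 − sin φ) = tan²(45° + 31.6°/2) = 3.202.

3.20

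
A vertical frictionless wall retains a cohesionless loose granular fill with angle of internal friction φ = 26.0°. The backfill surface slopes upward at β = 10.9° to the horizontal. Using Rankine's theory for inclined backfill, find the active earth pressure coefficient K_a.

K_a = cos β · (cos β − √(cos²β − cos²φ)) / (cos β + √(cos²β − cos²φ)).
cos β = 0.9820, cos φ = 0.8988, √(cos²β − cos²φ) = 0.3955.
K_a = 0.9820 × (0.9820 − 0.3955)/(0.9820 + 0.3955) = 0.4181.

0.418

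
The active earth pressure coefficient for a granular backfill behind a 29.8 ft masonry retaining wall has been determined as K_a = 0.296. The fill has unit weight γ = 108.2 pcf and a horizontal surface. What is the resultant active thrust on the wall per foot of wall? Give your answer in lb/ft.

P = ½ K_a γ H² = 0.5 × 0.296 × 108.2 × 29.8² = 14220 lb/ft.

14200 lb/ft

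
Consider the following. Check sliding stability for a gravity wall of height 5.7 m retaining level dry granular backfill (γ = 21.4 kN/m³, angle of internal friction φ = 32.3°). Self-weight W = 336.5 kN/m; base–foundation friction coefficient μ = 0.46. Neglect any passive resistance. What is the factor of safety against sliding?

K_a = tan²(45° − 32.3°/2) = 0.3035.
P_a = ½K_aγH² = 0.5×0.3035×21.4×5.7² = 105.5 kN/m, acting at H/3 = 1.900 m above the base.
FS_sliding = μW / P_a = 0.46×336.5 / 105.5 = 1.467.

1.47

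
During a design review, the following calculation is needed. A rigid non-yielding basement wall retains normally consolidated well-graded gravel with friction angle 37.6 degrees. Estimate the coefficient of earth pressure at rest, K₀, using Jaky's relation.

K₀ = 1 − sin φ' = 1 − sin 37.6° = 0.3899.

0.390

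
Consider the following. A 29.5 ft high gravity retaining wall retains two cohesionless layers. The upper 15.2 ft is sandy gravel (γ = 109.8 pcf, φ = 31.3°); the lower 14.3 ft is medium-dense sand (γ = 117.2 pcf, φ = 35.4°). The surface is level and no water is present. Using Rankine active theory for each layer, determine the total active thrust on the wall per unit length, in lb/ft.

13600 lb/ft

K_a1 = tan²(45°−31.3°/2) = 0.3162; K_a2 = tan²(45°−35.4°/2) = 0.2664.
Layer 1: σ at base = K_a1 γ₁ h₁ = 527.7 psf; P₁ = ½×527.7×15.2 = 4011.
Layer 2: σ_v at top = γ₁h₁ = 1669; σ_h top = K_a2×1669 = 444.6; σ_h base = K_a2×(1669+117.2×14.3) = 891.1.
P₂ = ½(444.6+891.1)×14.3 = 9550. Total P_a = 4011+9550 = 13560 lb/ft.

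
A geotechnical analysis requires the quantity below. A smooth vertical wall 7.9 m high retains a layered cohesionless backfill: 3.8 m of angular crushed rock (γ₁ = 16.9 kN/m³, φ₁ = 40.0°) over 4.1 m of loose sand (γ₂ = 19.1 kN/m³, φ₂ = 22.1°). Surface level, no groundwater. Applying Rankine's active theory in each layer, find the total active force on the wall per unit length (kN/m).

219 kN/m

K_a1 = tan²(45°−40.0°/2) = 0.2174; K_a2 = tan²(45°−22.1°/2) = 0.4533.
Layer 1: σ at base = K_a1 γ₁ h₁ = 13.96 kPa; P₁ = ½×13.96×3.8 = 26.53.
Layer 2: σ_v at top = γ₁h₁ = 64.22; σ_h top = K_a2×64.22 = 29.11; σ_h base = K_a2×(64.22+19.1×4.1) = 64.60.
P₂ = ½(29.11+64.60)×4.1 = 192.1. Total P_a = 26.53+192.1 = 218.6 kN/m.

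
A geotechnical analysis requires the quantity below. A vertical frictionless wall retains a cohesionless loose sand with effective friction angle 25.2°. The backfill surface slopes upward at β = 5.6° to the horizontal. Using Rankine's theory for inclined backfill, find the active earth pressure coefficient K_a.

K_a = cos β · (cos β − √(cos²β − cos²φ)) / (cos β + √(cos²β − cos²φ)).
cos β = 0.9952, cos φ = 0.9048, √(cos²β − cos²φ) = 0.4144.
K_a = 0.9952 × (0.9952 − 0.4144)/(0.9952 + 0.4144) = 0.4100.

0.410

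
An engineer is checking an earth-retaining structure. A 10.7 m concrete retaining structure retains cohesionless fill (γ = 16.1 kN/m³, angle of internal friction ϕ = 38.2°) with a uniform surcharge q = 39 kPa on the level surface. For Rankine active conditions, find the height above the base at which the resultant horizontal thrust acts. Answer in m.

K_a = 0.2358.
Triangular part P₁ = ½K_aγH² = 217.3 at H/3 = 3.567 m; rectangular part P₂ = K_a q H = 98.39 at H/2 = 5.350 m.
ȳ = (P₁·3.567 + P₂·5.350)/(P₁+P₂) = 4.122 m.

4.12 m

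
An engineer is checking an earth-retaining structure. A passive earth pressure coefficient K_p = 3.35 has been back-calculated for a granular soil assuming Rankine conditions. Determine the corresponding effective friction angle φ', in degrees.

K_p = (1+sin φ)/(1−sin φ) ⇒ sin φ = (K_p − 1)/(K_p + 1) = 0.5402.
φ = arcsin(0.5402) = 32.70°.

32.7°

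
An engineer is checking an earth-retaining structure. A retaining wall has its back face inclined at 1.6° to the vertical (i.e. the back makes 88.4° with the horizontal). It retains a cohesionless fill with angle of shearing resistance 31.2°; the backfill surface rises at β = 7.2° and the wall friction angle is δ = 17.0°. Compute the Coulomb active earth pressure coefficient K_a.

0.325

K_a = sin²(α+φ) / [sin²α · sin(α−δ) · (1 + √{sin(φ+δ)sin(φ−β) / (sin(α−δ)sin(α+β))})²].
With α = 88.4°, φ = 31.2°, δ = 17.0°, β = 7.2°: K_a = 0.3251.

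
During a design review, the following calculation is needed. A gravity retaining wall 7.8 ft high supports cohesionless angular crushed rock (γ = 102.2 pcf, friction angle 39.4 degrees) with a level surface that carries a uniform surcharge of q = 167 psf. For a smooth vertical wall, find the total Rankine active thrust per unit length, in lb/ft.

K_a = tan²(45° − φ/2) = 0.2234.
Soil triangle: ½ K_a γ H² = 0.5×0.2234×102.2×7.8² = 694.7 lb/ft.
Surcharge rectangle: K_a q H = 0.2234×167×7.8 = 291.1 lb/ft.
Total = 694.7 + 291.1 = 985.7 lb/ft.

986 lb/ft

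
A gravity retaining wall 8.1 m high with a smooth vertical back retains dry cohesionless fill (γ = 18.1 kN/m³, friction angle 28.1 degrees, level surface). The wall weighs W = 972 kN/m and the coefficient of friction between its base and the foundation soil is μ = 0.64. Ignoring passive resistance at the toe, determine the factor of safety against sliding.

2.91

K_a = tan²(45° − 28.1°/2) = 0.3596.
P_a = ½K_aγH² = 0.5×0.3596×18.1×8.1² = 213.5 kN/m, acting at H/3 = 2.700 m above the base.
FS_sliding = μW / P_a = 0.64×972 / 213.5 = 2.913.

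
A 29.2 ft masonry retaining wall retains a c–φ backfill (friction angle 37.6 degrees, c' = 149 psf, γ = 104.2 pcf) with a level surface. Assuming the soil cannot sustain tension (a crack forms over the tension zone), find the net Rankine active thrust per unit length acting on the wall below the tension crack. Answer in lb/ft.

K_a = 0.2421; √K_a = 0.4921.
Tension-crack depth z_c = 2c/(γ√K_a) = 2×149/(104.2×0.4921) = 5.812 ft.
σ_a at base = K_a γ H − 2c√K_a = 0.2421×104.2×29.2 − 2×149×0.4921 = 590.1 psf.
P_a = ½ × 590.1 × (H − z_c) = 0.5×590.1×23.39 = 6900 lb/ft.

6900 lb/ft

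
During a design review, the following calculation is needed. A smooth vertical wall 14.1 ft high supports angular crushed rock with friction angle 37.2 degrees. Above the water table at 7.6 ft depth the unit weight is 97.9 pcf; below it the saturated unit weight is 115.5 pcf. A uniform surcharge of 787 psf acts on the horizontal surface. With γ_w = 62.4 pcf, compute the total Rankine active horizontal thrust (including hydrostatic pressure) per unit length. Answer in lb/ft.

K_a = tan²(45° − φ/2) = 0.2464.
γ' = 115.5 − 62.4 = 53.10 pcf. h₂ = H − d_w = 6.5 ft.
σ'_h: at surface K_a·q = 193.9; at WT K_a(q+γd_w) = 377.3; at base K_a(q+γd_w+γ'h₂) = 462.3 psf.
P₁ = ½(193.9+377.3)×7.6 = 2171; P₂ = ½(377.3+462.3)×6.5 = 2729; P_w = ½γ_w h₂² = 1318.
Total = 2171+2729+1318 = 6217 lb/ft.

6220 lb/ft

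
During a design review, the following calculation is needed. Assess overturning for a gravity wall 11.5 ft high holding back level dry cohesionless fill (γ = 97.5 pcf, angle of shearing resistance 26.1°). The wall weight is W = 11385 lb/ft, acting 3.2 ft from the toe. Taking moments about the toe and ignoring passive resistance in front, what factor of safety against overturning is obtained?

3.79

K_a = tan²(45° − 26.1°/2) = 0.3889.
P_a = ½K_aγH² = 0.5×0.3889×97.5×11.5² = 2508 lb/ft, acting at H/3 = 3.833 ft above the base.
Overturning moment M_o = P_a × H/3 = 2508 × 3.833 = 9613.
Resisting moment M_r = W × 3.2 = 11385 × 3.2 = 36430.
FS_overturning = M_r/M_o = 36430/9613 = 3.790.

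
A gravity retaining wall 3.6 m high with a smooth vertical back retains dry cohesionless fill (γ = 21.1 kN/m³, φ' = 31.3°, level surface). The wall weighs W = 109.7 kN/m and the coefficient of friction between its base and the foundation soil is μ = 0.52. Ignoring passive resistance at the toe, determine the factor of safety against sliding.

K_a = tan²(45° − 31.3°/2) = 0.3162.
P_a = ½K_aγH² = 0.5×0.3162×21.1×3.6² = 43.23 kN/m, acting at H/3 = 1.200 m above the base.
FS_sliding = μW / P_a = 0.52×109.7 / 43.23 = 1.319.

1.32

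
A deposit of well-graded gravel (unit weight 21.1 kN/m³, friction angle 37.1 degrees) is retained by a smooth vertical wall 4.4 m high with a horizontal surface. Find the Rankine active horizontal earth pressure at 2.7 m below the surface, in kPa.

14.1 kPa

K_a = (1 − sin φ)/(1 + sin φ) = 0.2475.
σ_h = K_a γ z = 0.2475 × 21.1 × 2.7 = 14.10 kPa.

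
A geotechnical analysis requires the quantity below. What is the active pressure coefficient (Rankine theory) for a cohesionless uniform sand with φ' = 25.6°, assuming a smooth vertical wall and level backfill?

K_a = (1 − sin φ)/(1 + sin φ) = (1 − sin 25.6°)/(1 + sin 25.6°) = 0.3966.

0.397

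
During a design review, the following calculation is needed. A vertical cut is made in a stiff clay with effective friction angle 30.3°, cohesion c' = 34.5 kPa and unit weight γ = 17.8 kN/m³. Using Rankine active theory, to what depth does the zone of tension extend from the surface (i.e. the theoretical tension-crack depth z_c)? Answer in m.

K_a = tan²(45° − 30.3°/2) = 0.3293; √K_a = 0.5739.
The active pressure is zero where K_a γ z = 2c√K_a, so z_c = 2c/(γ√K_a) = 2×34.5/(17.8×0.5739) = 6.755 m.

6.75 m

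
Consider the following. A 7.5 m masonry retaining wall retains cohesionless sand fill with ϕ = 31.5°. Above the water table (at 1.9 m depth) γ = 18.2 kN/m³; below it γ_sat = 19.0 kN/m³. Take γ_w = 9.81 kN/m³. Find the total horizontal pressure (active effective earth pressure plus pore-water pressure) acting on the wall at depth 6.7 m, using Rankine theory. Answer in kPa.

K_a = (1 − sin φ)/(1 + sin φ) = 0.3136.
γ' = 19.0 − 9.81 = 9.190 kN/m³.
Effective vertical stress at 6.7 m: σ'_v = 18.2×1.9 + 9.190×4.80 = 78.69 kPa.
σ'_h = K_a σ'_v = 0.3136 × 78.69 = 24.68 kPa; u = γ_w × 4.80 = 47.09 kPa.
Total σ_h = 24.68 + 47.09 = 71.77 kPa.

71.8 kPa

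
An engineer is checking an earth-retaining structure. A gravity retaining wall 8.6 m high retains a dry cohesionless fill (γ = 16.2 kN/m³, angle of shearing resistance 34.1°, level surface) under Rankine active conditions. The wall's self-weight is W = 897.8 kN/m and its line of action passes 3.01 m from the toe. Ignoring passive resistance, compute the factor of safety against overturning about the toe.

K_a = tan²(45° − 34.1°/2) = 0.2815.
P_a = ½K_aγH² = 0.5×0.2815×16.2×8.6² = 168.7 kN/m, acting at H/3 = 2.867 m above the base.
Overturning moment M_o = P_a × H/3 = 168.7 × 2.867 = 483.5.
Resisting moment M_r = W × 3.01 = 897.8 × 3.01 = 2702.
FS_overturning = M_r/M_o = 2702/483.5 = 5.589.

5.59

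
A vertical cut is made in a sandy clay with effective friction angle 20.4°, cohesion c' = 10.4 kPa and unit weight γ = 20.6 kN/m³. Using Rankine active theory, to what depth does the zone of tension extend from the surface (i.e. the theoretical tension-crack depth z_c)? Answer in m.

K_a = tan²(45° − 20.4°/2) = 0.4831; √K_a = 0.6950.
The active pressure is zero where K_a γ z = 2c√K_a, so z_c = 2c/(γ√K_a) = 2×10.4/(20.6×0.6950) = 1.453 m.

1.45 m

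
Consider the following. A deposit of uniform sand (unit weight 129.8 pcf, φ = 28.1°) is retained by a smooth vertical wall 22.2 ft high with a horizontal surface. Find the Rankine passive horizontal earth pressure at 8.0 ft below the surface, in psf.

K_p = (1 + sin φ)/(1 − sin φ) = 2.781.
σ_h = K_p γ z = 2.781 × 129.8 × 8.0 = 2888 psf.

2890 psf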